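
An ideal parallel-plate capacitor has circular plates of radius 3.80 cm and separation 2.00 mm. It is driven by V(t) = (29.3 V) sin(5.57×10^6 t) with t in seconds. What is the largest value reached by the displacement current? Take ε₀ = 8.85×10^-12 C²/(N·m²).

3.28×10^-3 A

The displacement current equals the conduction current C dV/dt, which peaks at C V₀ ω.
With C = ε₀A/d = (8.85×10^-12)(4.536×10^-3)/(2.00×10^-3) = 2.007×10^-11 F and ω = 5.57×10^6 rad/s, I_d,max = (2.007×10^-11)(29.3)(5.57×10^6) = 3.28×10^-3 A.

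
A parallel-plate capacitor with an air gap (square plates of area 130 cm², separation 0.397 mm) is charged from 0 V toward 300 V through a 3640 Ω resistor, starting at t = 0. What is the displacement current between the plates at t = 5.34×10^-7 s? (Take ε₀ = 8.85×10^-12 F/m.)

C = ε₀A/d = (8.85×10^-12)(0.0130)/(3.97×10^-4) = 2.898×10^-10 F and τ = RC = 1.055×10^-6 s. I_d in the gap equals the RC charging current.
I_d(t) = (V₀/R) e^(−t/τ) = 0.08242 · e^(−0.5062) = 0.0497 A.

0.0497 A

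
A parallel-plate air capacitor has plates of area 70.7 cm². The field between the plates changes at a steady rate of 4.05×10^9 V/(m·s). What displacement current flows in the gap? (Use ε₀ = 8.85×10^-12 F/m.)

2.53×10^-4 A

With a uniform field, Φ_E = EA, so I_d = ε₀ A dE/dt = 2.53×10^-4 A.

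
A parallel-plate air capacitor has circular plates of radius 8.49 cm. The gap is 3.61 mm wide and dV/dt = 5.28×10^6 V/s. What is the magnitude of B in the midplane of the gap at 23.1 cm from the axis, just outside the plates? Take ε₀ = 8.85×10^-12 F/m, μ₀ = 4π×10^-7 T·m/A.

With E = V/d, dE/dt = 1.463×10^9 V/(m·s) and πR² = 0.02264 m², giving I_d = ε₀ πR² dE/dt = 2.931×10^-4 A.
Outside the plates the loop encloses all of I_d, so B·2πr = μ₀ I_d and B = 2.54×10^-10 T.

2.54×10^-10 T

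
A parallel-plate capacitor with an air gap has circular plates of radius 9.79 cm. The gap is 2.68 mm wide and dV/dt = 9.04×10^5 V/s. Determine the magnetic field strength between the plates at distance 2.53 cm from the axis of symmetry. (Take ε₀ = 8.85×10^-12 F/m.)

4.75×10^-11 T

dE/dt = (dV/dt)/d = 3.373×10^8 V/(m·s); I_d = ε₀(πR²)(dE/dt) = (8.85×10^-12)(0.03011)(3.373×10^8) = 8.988×10^-5 A.
An Ampèrian loop of radius r encloses a fraction (r/R)² of I_d. Then B·2πr = μ₀ I_d (r/R)², giving B = μ₀ I_d r/(2πR²) = 4.75×10^-11 T.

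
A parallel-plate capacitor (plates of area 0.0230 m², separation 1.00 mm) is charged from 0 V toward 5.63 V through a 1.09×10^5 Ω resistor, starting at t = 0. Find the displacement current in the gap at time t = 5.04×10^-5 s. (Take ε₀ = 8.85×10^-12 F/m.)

5.33×10^-6 A

With C = ε₀A/d = (8.85×10^-12)(0.0230)/(1.00×10^-3) = 2.035×10^-10 F, the time constant is τ = RC = 2.218×10^-5 s, so t/τ = 2.272 and e^(−t/τ) = 0.1031.
I_d = I_cond = (V₀/R) e^(−t/τ) = (5.165×10^-5)(0.1031) = 5.33×10^-6 A.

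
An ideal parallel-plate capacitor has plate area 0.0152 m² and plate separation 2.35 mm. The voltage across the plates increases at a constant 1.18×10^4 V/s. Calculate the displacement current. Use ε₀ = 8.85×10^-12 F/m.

6.75×10^-7 A

The field between the plates is E = V/d, so dE/dt = (1.18×10^4)/(2.35×10^-3 m) = 5.021×10^6 V/(m·s).
I_d = ε₀ A (dE/dt) = (8.85×10^-12)(0.0152)(5.021×10^6) = 6.75×10^-7 A.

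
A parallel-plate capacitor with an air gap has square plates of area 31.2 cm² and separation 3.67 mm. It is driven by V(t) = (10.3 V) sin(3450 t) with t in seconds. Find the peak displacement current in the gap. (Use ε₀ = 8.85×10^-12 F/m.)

2.67×10^-7 A

(dE/dt)_max = V₀ω/d = 9.683×10^6 V/(m·s); ω = 3450 rad/s.
I_d,max = ε₀ A (dE/dt)_max = (8.85×10^-12)(3.12×10^-3)(9.683×10^6) = 2.67×10^-7 A.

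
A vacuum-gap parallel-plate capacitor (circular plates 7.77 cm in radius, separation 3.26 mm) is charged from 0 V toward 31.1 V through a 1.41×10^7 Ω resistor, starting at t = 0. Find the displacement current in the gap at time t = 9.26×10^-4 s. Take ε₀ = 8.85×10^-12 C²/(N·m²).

6.16×10^-7 A

C = ε₀A/d = (8.85×10^-12)(0.01897)/(3.26×10^-3) = 5.150×10^-11 F, so τ = RC = 7.262×10^-4 s.
The conduction current is I(t) = (V₀/R) e^(−t/τ), and the displacement current between the plates equals it.
t/τ = 1.275; I_d = (31.1/1.41×10^7) · e^(−1.275) = (2.206×10^-6)(0.2794) = 6.16×10^-7 A.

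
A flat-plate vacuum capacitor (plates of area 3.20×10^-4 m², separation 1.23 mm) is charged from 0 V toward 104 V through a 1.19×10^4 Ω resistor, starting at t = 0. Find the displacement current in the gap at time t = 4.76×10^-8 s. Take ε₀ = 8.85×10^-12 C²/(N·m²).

1.54×10^-3 A

C = ε₀A/d = (8.85×10^-12)(3.20×10^-4)/(1.23×10^-3) = 2.302×10^-12 F, so τ = RC = 2.739×10^-8 s.
The conduction current is I(t) = (V₀/R) e^(−t/τ), and the displacement current between the plates equals it.
t/τ = 1.738; I_d = (104/1.19×10^4) · e^(−1.738) = (8.739×10^-3)(0.1759) = 1.54×10^-3 A.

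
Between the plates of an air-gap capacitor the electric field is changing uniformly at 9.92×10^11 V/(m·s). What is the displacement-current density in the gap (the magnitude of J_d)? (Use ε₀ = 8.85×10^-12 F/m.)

The displacement-current density is ε₀ ∂E/∂t = (8.85×10^-12)(9.92×10^11) = 8.78 A/m².

8.78 A/m²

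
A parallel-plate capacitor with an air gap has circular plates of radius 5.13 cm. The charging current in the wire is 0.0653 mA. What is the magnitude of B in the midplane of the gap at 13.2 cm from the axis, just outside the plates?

Between the plates the displacement current equals the wire current: I_d = 0.0653 mA = 6.53×10^-5 A.
For r ≥ R the full I_d is enclosed: B = μ₀ I_d/(2πr) = (4π×10^-7)(6.53×10^-5)/(2π·0.132) = 9.89×10^-11 T.

9.89×10^-11 T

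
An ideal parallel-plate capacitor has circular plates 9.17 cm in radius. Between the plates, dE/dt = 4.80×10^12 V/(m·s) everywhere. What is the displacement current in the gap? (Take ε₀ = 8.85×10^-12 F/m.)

1.12 A

With a uniform field, Φ_E = EA, so I_d = ε₀ A dE/dt = 1.12 A.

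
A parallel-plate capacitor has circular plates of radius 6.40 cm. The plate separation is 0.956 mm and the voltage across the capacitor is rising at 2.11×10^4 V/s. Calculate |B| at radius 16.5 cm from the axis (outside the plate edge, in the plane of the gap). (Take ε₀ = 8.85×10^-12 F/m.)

I_d = C dV/dt with C = ε₀πR²/d = 1.191×10^-10 F, so I_d = (1.191×10^-10)(2.11×10^4) = 2.513×10^-6 A.
For r ≥ R the full I_d is enclosed: B = μ₀ I_d/(2πr) = (4π×10^-7)(2.513×10^-6)/(2π·0.165) = 3.05×10^-12 T.

3.05×10^-12 T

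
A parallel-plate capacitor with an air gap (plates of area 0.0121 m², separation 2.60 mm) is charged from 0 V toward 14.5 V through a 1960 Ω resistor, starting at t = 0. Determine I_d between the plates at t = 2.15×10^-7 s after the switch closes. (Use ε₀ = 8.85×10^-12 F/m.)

5.16×10^-4 A

C = ε₀A/d = (8.85×10^-12)(0.0121)/(2.60×10^-3) = 4.119×10^-11 F, so τ = RC = 8.073×10^-8 s.
The conduction current is I(t) = (V₀/R) e^(−t/τ), and the displacement current between the plates equals it.
t/τ = 2.663; I_d = (14.5/1960) · e^(−2.663) = (7.398×10^-3)(0.06974) = 5.16×10^-4 A.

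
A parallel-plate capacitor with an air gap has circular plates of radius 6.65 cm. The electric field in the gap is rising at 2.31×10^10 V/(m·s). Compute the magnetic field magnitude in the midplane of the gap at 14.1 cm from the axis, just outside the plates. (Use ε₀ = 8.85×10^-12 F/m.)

4.03×10^-9 T

Through the whole plate area (πR² = 0.01389 m²), I_d = ε₀ πR² dE/dt = 2.840×10^-3 A.
For r ≥ R the full I_d is enclosed: B = μ₀ I_d/(2πr) = (4π×10^-7)(2.840×10^-3)/(2π·0.141) = 4.03×10^-9 T.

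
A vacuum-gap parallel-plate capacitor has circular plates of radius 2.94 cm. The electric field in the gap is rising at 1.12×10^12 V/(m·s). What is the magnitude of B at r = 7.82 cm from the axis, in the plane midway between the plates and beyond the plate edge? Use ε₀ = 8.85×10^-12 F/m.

6.88×10^-8 T

Through the whole plate area (πR² = 2.715×10^-3 m²), I_d = ε₀ πR² dE/dt = 0.02691 A.
Outside the plates the loop encloses all of I_d, so B·2πr = μ₀ I_d and B = 6.88×10^-8 T.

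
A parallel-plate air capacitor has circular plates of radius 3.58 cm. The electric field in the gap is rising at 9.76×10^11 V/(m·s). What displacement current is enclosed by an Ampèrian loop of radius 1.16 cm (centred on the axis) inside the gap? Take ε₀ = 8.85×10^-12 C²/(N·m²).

3.65×10^-3 A

Total displacement current: I_d = ε₀(πR²)(dE/dt) = (8.85×10^-12)(4.026×10^-3)(9.76×10^11) = 0.03477 A.
The field is uniform, so I_d,enc = I_d (r/R)² = (0.03477)(1.16/3.58)² = 3.65×10^-3 A.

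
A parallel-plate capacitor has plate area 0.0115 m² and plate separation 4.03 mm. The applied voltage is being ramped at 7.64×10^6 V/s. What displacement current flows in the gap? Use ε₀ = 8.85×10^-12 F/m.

E = V/d so dE/dt = (dV/dt)/d = 1.896×10^9 V/(m·s), and I_d = ε₀ A dE/dt = (8.85×10^-12)(0.0115)(1.896×10^9) = 1.93×10^-4 A.

1.93×10^-4 A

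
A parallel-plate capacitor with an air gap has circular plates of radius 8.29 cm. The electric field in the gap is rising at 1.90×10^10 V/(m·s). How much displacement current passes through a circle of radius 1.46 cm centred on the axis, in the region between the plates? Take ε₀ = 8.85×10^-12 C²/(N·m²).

Through the whole plate area (πR² = 0.02159 m²), I_d = ε₀ πR² dE/dt = 3.630×10^-3 A.
Since J_d is uniform, the enclosed fraction is (r/R)² = 0.03102, giving I_d,enc = 1.13×10^-4 A.

1.13×10^-4 A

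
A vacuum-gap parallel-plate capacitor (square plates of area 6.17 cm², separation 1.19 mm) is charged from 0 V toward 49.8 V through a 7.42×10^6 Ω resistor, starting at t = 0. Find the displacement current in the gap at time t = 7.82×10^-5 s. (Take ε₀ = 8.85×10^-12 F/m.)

6.75×10^-7 A

C = ε₀A/d = (8.85×10^-12)(6.17×10^-4)/(1.19×10^-3) = 4.589×10^-12 F, so τ = RC = 3.405×10^-5 s.
The conduction current is I(t) = (V₀/R) e^(−t/τ), and the displacement current between the plates equals it.
t/τ = 2.297; I_d = (49.8/7.42×10^6) · e^(−2.297) = (6.712×10^-6)(0.1006) = 6.75×10^-7 A.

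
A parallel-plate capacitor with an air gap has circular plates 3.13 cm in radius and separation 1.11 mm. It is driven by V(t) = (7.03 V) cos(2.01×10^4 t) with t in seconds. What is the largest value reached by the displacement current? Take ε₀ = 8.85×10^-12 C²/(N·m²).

3.47×10^-6 A

C = ε₀A/d = (8.85×10^-12)(3.078×10^-3)/(1.11×10^-3) = 2.454×10^-11 F; ω = 2.01×10^4 rad/s.
I_d = C dV/dt, so |I_d|_max = C V₀ ω = (2.454×10^-11)(7.03)(2.01×10^4) = 3.47×10^-6 A.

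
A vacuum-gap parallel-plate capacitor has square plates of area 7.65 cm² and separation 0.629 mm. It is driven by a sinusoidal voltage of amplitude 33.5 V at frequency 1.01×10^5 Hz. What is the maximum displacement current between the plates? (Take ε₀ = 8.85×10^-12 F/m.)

C = ε₀A/d = (8.85×10^-12)(7.65×10^-4)/(6.29×10^-4) = 1.076×10^-11 F; ω = 2πf = 6.346×10^5 rad/s.
I_d = C dV/dt, so |I_d|_max = C V₀ ω = (1.076×10^-11)(33.5)(6.346×10^5) = 2.29×10^-4 A.

2.29×10^-4 A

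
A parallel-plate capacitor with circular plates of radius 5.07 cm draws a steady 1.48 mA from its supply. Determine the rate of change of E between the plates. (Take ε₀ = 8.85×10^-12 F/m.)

2.07×10^10 V/(m·s)

By continuity, I_d in the gap equals the 1.48 mA flowing in the wire.
Then dE/dt = I_d/(ε₀A) = 2.07×10^10 V/(m·s).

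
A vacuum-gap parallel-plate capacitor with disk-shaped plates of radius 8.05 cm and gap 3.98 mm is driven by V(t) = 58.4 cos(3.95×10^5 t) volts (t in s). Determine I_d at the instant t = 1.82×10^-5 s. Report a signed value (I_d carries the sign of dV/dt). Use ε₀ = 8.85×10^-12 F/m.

dE/dt = (V₀ω/d)·−sin(ωt) with ωt = 7.189 rad: (58.4)(3.95×10^5)(-0.7869)/(3.98×10^-3) = -4.561×10^9 V/(m·s).
I_d = ε₀ A dE/dt = (8.85×10^-12)(0.02036)(-4.561×10^9) = -8.22×10^-4 A.

-8.22×10^-4 A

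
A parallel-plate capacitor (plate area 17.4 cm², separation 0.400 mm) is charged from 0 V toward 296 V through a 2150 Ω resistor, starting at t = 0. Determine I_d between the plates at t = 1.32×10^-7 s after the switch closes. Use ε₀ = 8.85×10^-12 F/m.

C = ε₀A/d = (8.85×10^-12)(1.74×10^-3)/(4.00×10^-4) = 3.850×10^-11 F, so τ = RC = 8.278×10^-8 s.
The conduction current is I(t) = (V₀/R) e^(−t/τ), and the displacement current between the plates equals it.
t/τ = 1.595; I_d = (296/2150) · e^(−1.595) = (0.1377)(0.2029) = 0.0279 A.

0.0279 A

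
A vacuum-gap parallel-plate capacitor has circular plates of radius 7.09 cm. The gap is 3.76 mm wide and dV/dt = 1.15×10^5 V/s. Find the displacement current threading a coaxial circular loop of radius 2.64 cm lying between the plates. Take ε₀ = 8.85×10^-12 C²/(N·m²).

5.93×10^-7 A

I_d = C dV/dt with C = ε₀πR²/d = 3.717×10^-11 F, so I_d = (3.717×10^-11)(1.15×10^5) = 4.275×10^-6 A.
Since J_d is uniform, the enclosed fraction is (r/R)² = 0.1386, giving I_d,enc = 5.93×10^-7 A.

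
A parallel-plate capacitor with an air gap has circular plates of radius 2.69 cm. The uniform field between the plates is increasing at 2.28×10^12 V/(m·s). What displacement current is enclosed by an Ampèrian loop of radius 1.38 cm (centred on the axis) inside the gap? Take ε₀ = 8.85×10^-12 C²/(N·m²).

Through the whole plate area (πR² = 2.273×10^-3 m²), I_d = ε₀ πR² dE/dt = 0.04586 A.
Through an area πr² the displacement current is I_d·(πr²/πR²) = I_d (r/R)² = 0.0121 A.

0.0121 A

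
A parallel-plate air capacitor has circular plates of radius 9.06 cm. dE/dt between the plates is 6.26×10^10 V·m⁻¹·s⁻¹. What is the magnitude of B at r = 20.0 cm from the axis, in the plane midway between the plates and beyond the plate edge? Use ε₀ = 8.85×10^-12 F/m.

Through the whole plate area (πR² = 0.02579 m²), I_d = ε₀ πR² dE/dt = 0.01429 A.
Outside the plates the loop encloses all of I_d, so B·2πr = μ₀ I_d and B = 1.43×10^-8 T.

1.43×10^-8 T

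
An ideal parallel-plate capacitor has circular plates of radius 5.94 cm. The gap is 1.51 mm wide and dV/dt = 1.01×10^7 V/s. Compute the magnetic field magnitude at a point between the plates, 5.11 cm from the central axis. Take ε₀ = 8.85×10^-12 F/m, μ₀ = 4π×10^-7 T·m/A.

1.90×10^-9 T

With E = V/d, dE/dt = 6.689×10^9 V/(m·s) and πR² = 0.01108 m², giving I_d = ε₀ πR² dE/dt = 6.559×10^-4 A.
∮B·dl = μ₀ I_d,enc with I_d,enc = I_d r²/R² = 4.854×10^-4 A; so B = μ₀ I_d,enc/(2πr) = 1.90×10^-9 T.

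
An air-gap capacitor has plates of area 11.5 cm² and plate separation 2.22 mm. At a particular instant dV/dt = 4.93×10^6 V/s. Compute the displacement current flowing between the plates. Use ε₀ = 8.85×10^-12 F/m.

2.26×10^-5 A

The displacement current equals the charging current C dV/dt. With C = ε₀A/d = (8.85×10^-12)(1.15×10^-3)/(2.22×10^-3) = 4.584×10^-12 F, I_d = (4.584×10^-12)(4.93×10^6) = 2.26×10^-5 A.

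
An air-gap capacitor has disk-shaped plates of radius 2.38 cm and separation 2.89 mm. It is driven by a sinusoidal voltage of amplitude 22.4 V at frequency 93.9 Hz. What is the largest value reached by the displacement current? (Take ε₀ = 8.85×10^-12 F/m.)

The displacement current equals the conduction current C dV/dt, which peaks at C V₀ ω.
With C = ε₀A/d = (8.85×10^-12)(1.780×10^-3)/(2.89×10^-3) = 5.451×10^-12 F and ω = 2πf = 590.0 rad/s, I_d,max = (5.451×10^-12)(22.4)(590.0) = 7.20×10^-8 A.

7.20×10^-8 A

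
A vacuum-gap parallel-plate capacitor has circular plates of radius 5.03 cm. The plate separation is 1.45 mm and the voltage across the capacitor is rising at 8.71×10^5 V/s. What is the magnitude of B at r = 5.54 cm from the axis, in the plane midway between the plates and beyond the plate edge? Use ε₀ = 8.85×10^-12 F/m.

1.53×10^-10 T

dE/dt = (dV/dt)/d = 6.007×10^8 V/(m·s); I_d = ε₀(πR²)(dE/dt) = (8.85×10^-12)(7.949×10^-3)(6.007×10^8) = 4.226×10^-5 A.
For r ≥ R the full I_d is enclosed: B = μ₀ I_d/(2πr) = (4π×10^-7)(4.226×10^-5)/(2π·0.0554) = 1.53×10^-10 T.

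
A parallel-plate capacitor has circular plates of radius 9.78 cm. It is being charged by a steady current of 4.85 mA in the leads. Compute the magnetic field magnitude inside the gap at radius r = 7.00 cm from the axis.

7.10×10^-9 T

No conduction current crosses the gap, so I_d there equals the 4.85×10^-3 A in the leads.
∮B·dl = μ₀ I_d,enc with I_d,enc = I_d r²/R² = 2.485×10^-3 A; so B = μ₀ I_d,enc/(2πr) = 7.10×10^-9 T.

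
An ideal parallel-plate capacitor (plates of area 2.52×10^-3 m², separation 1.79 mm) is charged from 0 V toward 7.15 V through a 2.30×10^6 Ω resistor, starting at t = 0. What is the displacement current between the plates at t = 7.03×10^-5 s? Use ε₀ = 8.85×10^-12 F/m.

2.67×10^-7 A

With C = ε₀A/d = (8.85×10^-12)(2.52×10^-3)/(1.79×10^-3) = 1.246×10^-11 F, the time constant is τ = RC = 2.866×10^-5 s, so t/τ = 2.453 and e^(−t/τ) = 0.08604.
I_d = I_cond = (V₀/R) e^(−t/τ) = (3.109×10^-6)(0.08604) = 2.67×10^-7 A.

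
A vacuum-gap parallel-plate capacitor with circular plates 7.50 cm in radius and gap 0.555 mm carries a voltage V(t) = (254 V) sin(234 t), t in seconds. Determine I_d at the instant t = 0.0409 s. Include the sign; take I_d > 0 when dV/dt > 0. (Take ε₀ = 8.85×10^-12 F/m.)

dE/dt = (V₀ω/d)·cos(ωt) with ωt = 9.5706 rad: (254)(234)(-0.9894)/(5.55×10^-4) = -1.060×10^8 V/(m·s).
I_d = ε₀ A dE/dt = (8.85×10^-12)(0.01767)(-1.060×10^8) = -1.66×10^-5 A.

-1.66×10^-5 A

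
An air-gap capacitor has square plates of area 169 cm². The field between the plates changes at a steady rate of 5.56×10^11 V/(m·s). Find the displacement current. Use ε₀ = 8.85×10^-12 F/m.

The displacement current is ε₀ times dΦ_E/dt = ε₀ A dE/dt = (8.85×10^-12)(0.0169)(5.56×10^11) = 0.0832 A.

0.0832 A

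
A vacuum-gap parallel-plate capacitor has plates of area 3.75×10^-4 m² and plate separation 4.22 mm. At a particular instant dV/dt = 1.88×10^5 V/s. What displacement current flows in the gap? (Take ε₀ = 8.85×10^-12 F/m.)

E = V/d so dE/dt = (dV/dt)/d = 4.455×10^7 V/(m·s), and I_d = ε₀ A dE/dt = (8.85×10^-12)(3.75×10^-4)(4.455×10^7) = 1.48×10^-7 A.

1.48×10^-7 A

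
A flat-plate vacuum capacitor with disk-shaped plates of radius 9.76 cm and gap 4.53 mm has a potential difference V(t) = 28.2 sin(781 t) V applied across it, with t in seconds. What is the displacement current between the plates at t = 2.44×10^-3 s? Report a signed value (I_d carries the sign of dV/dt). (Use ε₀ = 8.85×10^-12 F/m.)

-4.23×10^-7 A

C = ε₀A/d = (8.85×10^-12)(0.02993)/(4.53×10^-3) = 5.847×10^-11 F. dV/dt = V₀ω·cos(ωt); at ωt = 1.90564 rad this factor is -0.3286.
I_d = C dV/dt = (5.847×10^-11)(28.2)(781)(-0.3286) = -4.23×10^-7 A.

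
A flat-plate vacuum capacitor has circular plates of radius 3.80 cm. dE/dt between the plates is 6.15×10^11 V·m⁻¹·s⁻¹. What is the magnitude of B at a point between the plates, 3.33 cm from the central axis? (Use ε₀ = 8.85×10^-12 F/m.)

1.14×10^-7 T

Total displacement current: I_d = ε₀(πR²)(dE/dt) = (8.85×10^-12)(4.536×10^-3)(6.15×10^11) = 0.02469 A.
An Ampèrian loop of radius r encloses a fraction (r/R)² of I_d. Then B·2πr = μ₀ I_d (r/R)², giving B = μ₀ I_d r/(2πR²) = 1.14×10^-7 T.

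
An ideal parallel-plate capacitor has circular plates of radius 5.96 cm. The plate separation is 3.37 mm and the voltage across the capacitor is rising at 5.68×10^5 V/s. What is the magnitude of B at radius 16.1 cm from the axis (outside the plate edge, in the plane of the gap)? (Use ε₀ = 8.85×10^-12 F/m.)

2.07×10^-11 T

dE/dt = (dV/dt)/d = 1.685×10^8 V/(m·s); I_d = ε₀(πR²)(dE/dt) = (8.85×10^-12)(0.01116)(1.685×10^8) = 1.664×10^-5 A.
With r > R the enclosed displacement current is the full I_d; B = μ₀ I_d / (2πr) = 2.07×10^-11 T.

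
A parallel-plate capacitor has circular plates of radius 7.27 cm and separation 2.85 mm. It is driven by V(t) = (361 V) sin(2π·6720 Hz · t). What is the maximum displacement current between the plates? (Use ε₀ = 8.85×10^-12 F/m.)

C = ε₀A/d = (8.85×10^-12)(0.01660)/(2.85×10^-3) = 5.155×10^-11 F; ω = 2πf = 4.222×10^4 rad/s.
I_d = C dV/dt, so |I_d|_max = C V₀ ω = (5.155×10^-11)(361)(4.222×10^4) = 7.86×10^-4 A.

7.86×10^-4 A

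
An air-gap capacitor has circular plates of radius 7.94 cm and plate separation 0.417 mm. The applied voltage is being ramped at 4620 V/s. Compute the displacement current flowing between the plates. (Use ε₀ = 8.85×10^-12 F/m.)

The field between the plates is E = V/d, so dE/dt = (4620)/(4.17×10^-4 m) = 1.108×10^7 V/(m·s).
I_d = ε₀ A (dE/dt) = (8.85×10^-12)(0.01981)(1.108×10^7) = 1.94×10^-6 A.

1.94×10^-6 A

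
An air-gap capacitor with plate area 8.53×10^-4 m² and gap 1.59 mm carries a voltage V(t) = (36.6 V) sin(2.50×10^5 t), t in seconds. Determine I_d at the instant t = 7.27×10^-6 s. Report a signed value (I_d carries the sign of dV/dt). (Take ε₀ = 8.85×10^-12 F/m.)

dV/dt = (36.6)(2.50×10^5)·cos(1.8175) = -2.235×10^6 V/s.
I_d = C dV/dt with C = ε₀A/d = (8.85×10^-12)(8.53×10^-4)/(1.59×10^-3) = 4.748×10^-12 F, so I_d = (4.748×10^-12)(-2.235×10^6) = -1.06×10^-5 A.

-1.06×10^-5 A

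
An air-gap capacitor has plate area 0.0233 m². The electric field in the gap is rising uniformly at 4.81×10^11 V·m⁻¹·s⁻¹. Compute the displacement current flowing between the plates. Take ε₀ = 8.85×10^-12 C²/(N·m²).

I_d = ε₀ A (dE/dt) = (8.85×10^-12)(0.0233 m²)(4.81×10^11) = 0.0992 A.

0.0992 A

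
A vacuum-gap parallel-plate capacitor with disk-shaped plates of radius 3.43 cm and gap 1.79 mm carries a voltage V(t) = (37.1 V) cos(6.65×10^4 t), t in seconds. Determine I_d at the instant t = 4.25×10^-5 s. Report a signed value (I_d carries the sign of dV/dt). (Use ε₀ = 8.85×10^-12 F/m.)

dV/dt = (37.1)(6.65×10^4)·−sin(2.82625) = -7.652×10^5 V/s.
I_d = C dV/dt with C = ε₀A/d = (8.85×10^-12)(3.696×10^-3)/(1.79×10^-3) = 1.827×10^-11 F, so I_d = (1.827×10^-11)(-7.652×10^5) = -1.40×10^-5 A.

-1.40×10^-5 A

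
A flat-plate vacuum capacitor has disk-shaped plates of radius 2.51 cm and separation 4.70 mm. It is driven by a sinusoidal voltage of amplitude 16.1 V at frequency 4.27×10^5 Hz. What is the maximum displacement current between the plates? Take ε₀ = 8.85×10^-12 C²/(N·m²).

C = ε₀A/d = (8.85×10^-12)(1.979×10^-3)/(4.70×10^-3) = 3.726×10^-12 F; ω = 2πf = 2.683×10^6 rad/s.
I_d = C dV/dt, so |I_d|_max = C V₀ ω = (3.726×10^-12)(16.1)(2.683×10^6) = 1.61×10^-4 A.

1.61×10^-4 A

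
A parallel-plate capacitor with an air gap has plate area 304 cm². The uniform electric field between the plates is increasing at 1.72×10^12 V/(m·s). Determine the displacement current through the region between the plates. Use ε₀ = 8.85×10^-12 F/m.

0.463 A

With a uniform field, Φ_E = EA, so I_d = ε₀ A dE/dt = 0.463 A.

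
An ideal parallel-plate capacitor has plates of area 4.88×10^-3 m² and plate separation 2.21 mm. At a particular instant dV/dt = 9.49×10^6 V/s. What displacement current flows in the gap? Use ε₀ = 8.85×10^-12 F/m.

1.85×10^-4 A

The displacement current equals the charging current C dV/dt. With C = ε₀A/d = (8.85×10^-12)(4.88×10^-3)/(2.21×10^-3) = 1.954×10^-11 F, I_d = (1.954×10^-11)(9.49×10^6) = 1.85×10^-4 A.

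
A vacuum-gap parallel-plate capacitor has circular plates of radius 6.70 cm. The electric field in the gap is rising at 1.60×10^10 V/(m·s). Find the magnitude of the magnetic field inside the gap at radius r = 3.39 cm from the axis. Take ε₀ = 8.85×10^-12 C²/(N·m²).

Total displacement current: I_d = ε₀(πR²)(dE/dt) = (8.85×10^-12)(0.01410)(1.60×10^10) = 1.997×10^-3 A.
For r < R the Ampère–Maxwell law gives B(2πr) = μ₀ I_d (r²/R²), so B = μ₀ I_d r/(2πR²) = (4π×10^-7)(1.997×10^-3)(0.0339)/(2π·0.0670²) = 3.02×10^-9 T.

3.02×10^-9 T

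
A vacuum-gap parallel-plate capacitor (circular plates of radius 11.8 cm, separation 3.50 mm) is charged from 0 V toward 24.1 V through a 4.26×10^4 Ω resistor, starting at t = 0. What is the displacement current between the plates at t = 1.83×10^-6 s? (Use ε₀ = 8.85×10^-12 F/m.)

3.84×10^-4 A

C = ε₀A/d = (8.85×10^-12)(0.04374)/(3.50×10^-3) = 1.106×10^-10 F and τ = RC = 4.712×10^-6 s. I_d in the gap equals the RC charging current.
I_d(t) = (V₀/R) e^(−t/τ) = 5.657×10^-4 · e^(−0.3884) = 3.84×10^-4 A.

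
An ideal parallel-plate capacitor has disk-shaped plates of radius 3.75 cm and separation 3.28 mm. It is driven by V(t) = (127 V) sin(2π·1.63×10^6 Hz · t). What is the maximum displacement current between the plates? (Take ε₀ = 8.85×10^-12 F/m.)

C = ε₀A/d = (8.85×10^-12)(4.418×10^-3)/(3.28×10^-3) = 1.192×10^-11 F; ω = 2πf = 1.024×10^7 rad/s.
I_d = C dV/dt, so |I_d|_max = C V₀ ω = (1.192×10^-11)(127)(1.024×10^7) = 0.0155 A.

0.0155 A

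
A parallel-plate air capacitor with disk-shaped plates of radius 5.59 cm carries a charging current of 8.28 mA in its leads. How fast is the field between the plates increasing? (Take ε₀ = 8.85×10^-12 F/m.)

9.53×10^10 V/(m·s)

Charge continuity gives I_d = I = 8.28×10^-3 A between the plates.
Then dE/dt = I_d/(ε₀A) = 9.53×10^10 V/(m·s).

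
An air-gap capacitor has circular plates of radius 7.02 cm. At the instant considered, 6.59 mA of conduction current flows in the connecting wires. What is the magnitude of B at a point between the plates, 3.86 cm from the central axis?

1.03×10^-8 T

No conduction current crosses the gap, so I_d there equals the 6.59×10^-3 A in the leads.
For r < R the Ampère–Maxwell law gives B(2πr) = μ₀ I_d (r²/R²), so B = μ₀ I_d r/(2πR²) = (4π×10^-7)(6.59×10^-3)(0.0386)/(2π·0.0702²) = 1.03×10^-8 T.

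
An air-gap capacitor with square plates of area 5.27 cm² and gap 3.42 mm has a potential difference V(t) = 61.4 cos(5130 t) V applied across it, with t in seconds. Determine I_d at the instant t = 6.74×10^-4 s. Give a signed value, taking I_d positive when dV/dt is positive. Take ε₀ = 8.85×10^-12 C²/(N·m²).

C = ε₀A/d = (8.85×10^-12)(5.27×10^-4)/(3.42×10^-3) = 1.364×10^-12 F. dV/dt = V₀ω·−sin(ωt); at ωt = 3.45762 rad this factor is 0.3108.
I_d = C dV/dt = (1.364×10^-12)(61.4)(5130)(0.3108) = 1.34×10^-7 A.

1.34×10^-7 A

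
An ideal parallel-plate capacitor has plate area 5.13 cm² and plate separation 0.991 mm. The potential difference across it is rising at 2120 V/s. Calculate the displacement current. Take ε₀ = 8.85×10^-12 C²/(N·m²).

The field between the plates is E = V/d, so dE/dt = (2120)/(9.91×10^-4 m) = 2.139×10^6 V/(m·s).
I_d = ε₀ A (dE/dt) = (8.85×10^-12)(5.13×10^-4)(2.139×10^6) = 9.71×10^-9 A.

9.71×10^-9 A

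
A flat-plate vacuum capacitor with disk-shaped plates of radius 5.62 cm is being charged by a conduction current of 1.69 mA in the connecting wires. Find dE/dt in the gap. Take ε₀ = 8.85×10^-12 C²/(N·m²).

1.92×10^10 V/(m·s)

By continuity, I_d in the gap equals the 1.69 mA flowing in the wire.
Then dE/dt = I_d/(ε₀A) = 1.92×10^10 V/(m·s).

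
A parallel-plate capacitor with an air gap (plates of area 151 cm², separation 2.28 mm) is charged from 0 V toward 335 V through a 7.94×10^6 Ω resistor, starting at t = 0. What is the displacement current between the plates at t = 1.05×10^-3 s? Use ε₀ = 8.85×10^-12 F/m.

4.42×10^-6 A

C = ε₀A/d = (8.85×10^-12)(0.0151)/(2.28×10^-3) = 5.861×10^-11 F and τ = RC = 4.654×10^-4 s. I_d in the gap equals the RC charging current.
I_d(t) = (V₀/R) e^(−t/τ) = 4.219×10^-5 · e^(−2.256) = 4.42×10^-6 A.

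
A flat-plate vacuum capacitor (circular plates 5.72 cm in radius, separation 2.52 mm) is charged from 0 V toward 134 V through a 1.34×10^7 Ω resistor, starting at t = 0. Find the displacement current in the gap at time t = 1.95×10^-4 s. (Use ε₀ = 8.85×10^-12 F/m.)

6.68×10^-6 A

C = ε₀A/d = (8.85×10^-12)(0.01028)/(2.52×10^-3) = 3.610×10^-11 F and τ = RC = 4.837×10^-4 s. I_d in the gap equals the RC charging current.
I_d(t) = (V₀/R) e^(−t/τ) = 1.000×10^-5 · e^(−0.4031) = 6.68×10^-6 A.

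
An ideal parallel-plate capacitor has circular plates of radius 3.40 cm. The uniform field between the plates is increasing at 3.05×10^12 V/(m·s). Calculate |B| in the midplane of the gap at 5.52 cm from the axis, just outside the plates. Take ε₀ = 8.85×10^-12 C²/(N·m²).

Through the whole plate area (πR² = 3.632×10^-3 m²), I_d = ε₀ πR² dE/dt = 0.09804 A.
Outside the plates the loop encloses all of I_d, so B·2πr = μ₀ I_d and B = 3.55×10^-7 T.

3.55×10^-7 T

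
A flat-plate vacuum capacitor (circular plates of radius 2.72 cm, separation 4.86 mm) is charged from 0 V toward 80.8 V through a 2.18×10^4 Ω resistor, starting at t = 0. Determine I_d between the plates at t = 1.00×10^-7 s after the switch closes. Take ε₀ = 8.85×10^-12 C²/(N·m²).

1.25×10^-3 A

C = ε₀A/d = (8.85×10^-12)(2.324×10^-3)/(4.86×10^-3) = 4.232×10^-12 F, so τ = RC = 9.226×10^-8 s.
The conduction current is I(t) = (V₀/R) e^(−t/τ), and the displacement current between the plates equals it.
t/τ = 1.084; I_d = (80.8/2.18×10^4) · e^(−1.084) = (3.706×10^-3)(0.3382) = 1.25×10^-3 A.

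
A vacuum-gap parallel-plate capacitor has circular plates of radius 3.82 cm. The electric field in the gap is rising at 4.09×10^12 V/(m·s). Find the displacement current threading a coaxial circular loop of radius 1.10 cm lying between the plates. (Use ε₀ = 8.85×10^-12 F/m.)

0.0138 A

Through the whole plate area (πR² = 4.584×10^-3 m²), I_d = ε₀ πR² dE/dt = 0.1659 A.
Since J_d is uniform, the enclosed fraction is (r/R)² = 0.08292, giving I_d,enc = 0.0138 A.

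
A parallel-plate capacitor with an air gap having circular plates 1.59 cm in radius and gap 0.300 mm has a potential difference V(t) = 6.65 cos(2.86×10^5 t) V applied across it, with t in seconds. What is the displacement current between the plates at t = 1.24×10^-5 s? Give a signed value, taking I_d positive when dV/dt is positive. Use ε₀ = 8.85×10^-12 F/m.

dV/dt = (6.65)(2.86×10^5)·−sin(3.5464) = 7.490×10^5 V/s.
I_d = C dV/dt with C = ε₀A/d = (8.85×10^-12)(7.942×10^-4)/(3.00×10^-4) = 2.343×10^-11 F, so I_d = (2.343×10^-11)(7.490×10^5) = 1.75×10^-5 A.

1.75×10^-5 A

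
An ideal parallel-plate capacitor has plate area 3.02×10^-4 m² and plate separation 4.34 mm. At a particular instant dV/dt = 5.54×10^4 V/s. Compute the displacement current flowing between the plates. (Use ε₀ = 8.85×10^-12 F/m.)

E = V/d so dE/dt = (dV/dt)/d = 1.276×10^7 V/(m·s), and I_d = ε₀ A dE/dt = (8.85×10^-12)(3.02×10^-4)(1.276×10^7) = 3.41×10^-8 A.

3.41×10^-8 A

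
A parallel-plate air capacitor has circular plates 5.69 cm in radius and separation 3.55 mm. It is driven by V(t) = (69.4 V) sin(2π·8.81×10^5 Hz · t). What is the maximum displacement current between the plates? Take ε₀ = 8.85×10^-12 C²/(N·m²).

9.74×10^-3 A

The displacement current equals the conduction current C dV/dt, which peaks at C V₀ ω.
With C = ε₀A/d = (8.85×10^-12)(0.01017)/(3.55×10^-3) = 2.535×10^-11 F and ω = 2πf = 5.535×10^6 rad/s, I_d,max = (2.535×10^-11)(69.4)(5.535×10^6) = 9.74×10^-3 A.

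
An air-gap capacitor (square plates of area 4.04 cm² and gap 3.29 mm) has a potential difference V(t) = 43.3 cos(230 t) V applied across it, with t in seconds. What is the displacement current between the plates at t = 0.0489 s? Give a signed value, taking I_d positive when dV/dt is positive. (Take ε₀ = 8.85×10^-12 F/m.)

dE/dt = (V₀ω/d)·−sin(ωt) with ωt = 11.247 rad: (43.3)(230)(0.9686)/(3.29×10^-3) = 2.932×10^6 V/(m·s).
I_d = ε₀ A dE/dt = (8.85×10^-12)(4.04×10^-4)(2.932×10^6) = 1.05×10^-8 A.

1.05×10^-8 A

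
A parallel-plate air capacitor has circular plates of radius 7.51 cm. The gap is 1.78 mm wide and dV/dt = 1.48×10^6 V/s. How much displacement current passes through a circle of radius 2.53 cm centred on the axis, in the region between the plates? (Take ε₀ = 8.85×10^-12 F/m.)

With E = V/d, dE/dt = 8.315×10^8 V/(m·s) and πR² = 0.01772 m², giving I_d = ε₀ πR² dE/dt = 1.304×10^-4 A.
Through an area πr² the displacement current is I_d·(πr²/πR²) = I_d (r/R)² = 1.48×10^-5 A.

1.48×10^-5 A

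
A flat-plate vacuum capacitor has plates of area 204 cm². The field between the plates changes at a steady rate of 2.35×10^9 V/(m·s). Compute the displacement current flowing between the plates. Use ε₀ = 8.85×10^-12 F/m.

4.24×10^-4 A

I_d = ε₀ A (dE/dt) = (8.85×10^-12)(0.0204 m²)(2.35×10^9) = 4.24×10^-4 A.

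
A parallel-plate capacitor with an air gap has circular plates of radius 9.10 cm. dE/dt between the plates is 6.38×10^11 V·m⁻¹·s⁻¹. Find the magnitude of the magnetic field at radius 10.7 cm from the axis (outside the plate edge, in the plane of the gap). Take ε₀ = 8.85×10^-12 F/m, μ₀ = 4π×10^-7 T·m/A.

I_d = ε₀ dΦ_E/dt = ε₀ πR² (dE/dt) = (8.85×10^-12)(0.02602)(6.38×10^11) = 0.1469 A through the full plate area.
Outside the plates the loop encloses all of I_d, so B·2πr = μ₀ I_d and B = 2.75×10^-7 T.

2.75×10^-7 T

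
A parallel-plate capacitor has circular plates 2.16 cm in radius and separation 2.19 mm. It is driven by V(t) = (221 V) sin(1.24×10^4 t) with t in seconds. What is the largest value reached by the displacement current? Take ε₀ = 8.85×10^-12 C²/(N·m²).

(dE/dt)_max = V₀ω/d = 1.251×10^9 V/(m·s); ω = 1.24×10^4 rad/s.
I_d,max = ε₀ A (dE/dt)_max = (8.85×10^-12)(1.466×10^-3)(1.251×10^9) = 1.62×10^-5 A.

1.62×10^-5 A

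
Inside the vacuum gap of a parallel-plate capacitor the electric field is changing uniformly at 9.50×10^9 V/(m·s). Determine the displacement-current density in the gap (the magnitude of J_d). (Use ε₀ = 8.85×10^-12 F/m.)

0.0841 A/m²

The displacement-current density is ε₀ ∂E/∂t = (8.85×10^-12)(9.50×10^9) = 0.0841 A/m².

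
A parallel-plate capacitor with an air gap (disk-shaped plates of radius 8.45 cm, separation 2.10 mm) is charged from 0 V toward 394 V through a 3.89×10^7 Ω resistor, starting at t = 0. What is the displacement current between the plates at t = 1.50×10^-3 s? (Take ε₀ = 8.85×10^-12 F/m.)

6.74×10^-6 A

C = ε₀A/d = (8.85×10^-12)(0.02243)/(2.10×10^-3) = 9.453×10^-11 F, so τ = RC = 3.677×10^-3 s.
The conduction current is I(t) = (V₀/R) e^(−t/τ), and the displacement current between the plates equals it.
t/τ = 0.4079; I_d = (394/3.89×10^7) · e^(−0.4079) = (1.013×10^-5)(0.6650) = 6.74×10^-6 A.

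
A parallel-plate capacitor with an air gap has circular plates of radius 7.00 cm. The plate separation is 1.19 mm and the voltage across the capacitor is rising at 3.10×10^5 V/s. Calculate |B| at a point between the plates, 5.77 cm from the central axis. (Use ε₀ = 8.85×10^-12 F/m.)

8.36×10^-11 T

I_d = C dV/dt with C = ε₀πR²/d = 1.145×10^-10 F, so I_d = (1.145×10^-10)(3.10×10^5) = 3.550×10^-5 A.
An Ampèrian loop of radius r encloses a fraction (r/R)² of I_d. Then B·2πr = μ₀ I_d (r/R)², giving B = μ₀ I_d r/(2πR²) = 8.36×10^-11 T.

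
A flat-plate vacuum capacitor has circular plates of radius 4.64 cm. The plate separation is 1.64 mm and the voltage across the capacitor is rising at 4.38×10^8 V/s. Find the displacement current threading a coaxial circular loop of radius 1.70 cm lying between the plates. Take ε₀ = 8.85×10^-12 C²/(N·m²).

I_d = C dV/dt with C = ε₀πR²/d = 3.650×10^-11 F, so I_d = (3.650×10^-11)(4.38×10^8) = 0.01599 A.
Since J_d is uniform, the enclosed fraction is (r/R)² = 0.1342, giving I_d,enc = 2.15×10^-3 A.

2.15×10^-3 A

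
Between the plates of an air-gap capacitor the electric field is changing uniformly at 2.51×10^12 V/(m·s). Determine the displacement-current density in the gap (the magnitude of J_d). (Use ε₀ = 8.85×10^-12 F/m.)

J_d = ε₀ dE/dt = (8.85×10^-12)(2.51×10^12) = 22.2 A/m².

22.2 A/m²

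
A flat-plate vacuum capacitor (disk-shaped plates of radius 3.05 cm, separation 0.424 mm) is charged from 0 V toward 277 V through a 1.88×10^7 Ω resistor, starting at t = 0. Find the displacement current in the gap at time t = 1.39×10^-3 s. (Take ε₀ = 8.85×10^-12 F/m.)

C = ε₀A/d = (8.85×10^-12)(2.922×10^-3)/(4.24×10^-4) = 6.099×10^-11 F and τ = RC = 1.147×10^-3 s. I_d in the gap equals the RC charging current.
I_d(t) = (V₀/R) e^(−t/τ) = 1.473×10^-5 · e^(−1.212) = 4.38×10^-6 A.

4.38×10^-6 A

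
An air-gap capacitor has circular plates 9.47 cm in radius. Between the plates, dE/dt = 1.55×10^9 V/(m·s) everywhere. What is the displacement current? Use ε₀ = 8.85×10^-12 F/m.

I_d = ε₀ A (dE/dt) = (8.85×10^-12)(0.02817 m²)(1.55×10^9) = 3.86×10^-4 A.

3.86×10^-4 A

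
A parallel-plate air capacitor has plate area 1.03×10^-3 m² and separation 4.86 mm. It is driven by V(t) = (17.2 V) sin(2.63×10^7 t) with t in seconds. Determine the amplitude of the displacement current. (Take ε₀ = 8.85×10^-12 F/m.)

(dE/dt)_max = V₀ω/d = 9.308×10^10 V/(m·s); ω = 2.63×10^7 rad/s.
I_d,max = ε₀ A (dE/dt)_max = (8.85×10^-12)(1.03×10^-3)(9.308×10^10) = 8.48×10^-4 A.

8.48×10^-4 A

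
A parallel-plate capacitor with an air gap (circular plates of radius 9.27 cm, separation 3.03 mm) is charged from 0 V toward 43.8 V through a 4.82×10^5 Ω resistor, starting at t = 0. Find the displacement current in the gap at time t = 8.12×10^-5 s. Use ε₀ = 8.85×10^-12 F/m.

C = ε₀A/d = (8.85×10^-12)(0.02700)/(3.03×10^-3) = 7.886×10^-11 F, so τ = RC = 3.801×10^-5 s.
The conduction current is I(t) = (V₀/R) e^(−t/τ), and the displacement current between the plates equals it.
t/τ = 2.136; I_d = (43.8/4.82×10^5) · e^(−2.136) = (9.087×10^-5)(0.1181) = 1.07×10^-5 A.

1.07×10^-5 A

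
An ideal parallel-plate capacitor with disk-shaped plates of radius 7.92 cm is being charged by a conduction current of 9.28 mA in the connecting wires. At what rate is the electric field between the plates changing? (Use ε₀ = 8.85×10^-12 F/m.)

The displacement current between the plates equals the conduction current, I_d = 9.28 mA.
Since I_d = ε₀ A dE/dt, dE/dt = I_d/(ε₀A) = (9.28×10^-3)/((8.85×10^-12)(0.01971)) = 5.32×10^10 V/(m·s).

5.32×10^10 V/(m·s)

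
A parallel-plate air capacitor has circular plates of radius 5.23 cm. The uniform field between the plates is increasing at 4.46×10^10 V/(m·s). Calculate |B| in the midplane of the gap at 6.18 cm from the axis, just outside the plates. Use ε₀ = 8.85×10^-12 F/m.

I_d = ε₀ dΦ_E/dt = ε₀ πR² (dE/dt) = (8.85×10^-12)(8.593×10^-3)(4.46×10^10) = 3.392×10^-3 A through the full plate area.
For r ≥ R the full I_d is enclosed: B = μ₀ I_d/(2πr) = (4π×10^-7)(3.392×10^-3)/(2π·0.0618) = 1.10×10^-8 T.

1.10×10^-8 T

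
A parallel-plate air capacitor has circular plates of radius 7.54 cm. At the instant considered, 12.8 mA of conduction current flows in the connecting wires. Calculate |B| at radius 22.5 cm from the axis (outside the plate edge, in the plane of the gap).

1.14×10^-8 T

Between the plates the displacement current equals the wire current: I_d = 12.8 mA = 0.0128 A.
With r > R the enclosed displacement current is the full I_d; B = μ₀ I_d / (2πr) = 1.14×10^-8 T.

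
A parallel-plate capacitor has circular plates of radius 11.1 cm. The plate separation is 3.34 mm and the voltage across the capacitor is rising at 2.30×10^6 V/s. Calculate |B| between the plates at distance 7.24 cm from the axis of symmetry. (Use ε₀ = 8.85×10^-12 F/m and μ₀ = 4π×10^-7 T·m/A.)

dE/dt = (dV/dt)/d = 6.886×10^8 V/(m·s); I_d = ε₀(πR²)(dE/dt) = (8.85×10^-12)(0.03871)(6.886×10^8) = 2.359×10^-4 A.
∮B·dl = μ₀ I_d,enc with I_d,enc = I_d r²/R² = 1.004×10^-4 A; so B = μ₀ I_d,enc/(2πr) = 2.77×10^-10 T.

2.77×10^-10 T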